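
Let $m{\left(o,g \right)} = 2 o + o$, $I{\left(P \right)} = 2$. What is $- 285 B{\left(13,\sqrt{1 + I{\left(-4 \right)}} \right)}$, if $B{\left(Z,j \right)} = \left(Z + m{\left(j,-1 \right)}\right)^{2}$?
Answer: $-55860 - 22230 \sqrt{3} \approx -94364.0$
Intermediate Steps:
$m{\left(o,g \right)} = 3 o$
$B{\left(Z,j \right)} = \left(Z + 3 j\right)^{2}$
$- 285 B{\left(13,\sqrt{1 + I{\left(-4 \right)}} \right)} = - 285 \left(13 + 3 \sqrt{1 + 2}\right)^{2} = - 285 \left(13 + 3 \sqrt{3}\right)^{2}$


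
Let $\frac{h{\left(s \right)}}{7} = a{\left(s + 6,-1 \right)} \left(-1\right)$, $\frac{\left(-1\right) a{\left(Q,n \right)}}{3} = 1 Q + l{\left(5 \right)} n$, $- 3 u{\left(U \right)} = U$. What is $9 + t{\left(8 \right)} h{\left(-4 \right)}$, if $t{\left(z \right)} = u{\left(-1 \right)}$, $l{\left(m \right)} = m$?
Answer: $-12$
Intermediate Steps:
$u{\left(U \right)} = - \frac{U}{3}$
$a{\left(Q,n \right)} = - 15 n - 3 Q$ ($a{\left(Q,n \right)} = - 3 \left(1 Q + 5 n\right) = - 3 \left(Q + 5 n\right) = - 15 n - 3 Q$)
$t{\left(z \right)} = \frac{1}{3}$ ($t{\left(z \right)} = \left(- \frac{1}{3}\right) \left(-1\right) = \frac{1}{3}$)
$h{\left(s \right)} = 21 + 21 s$ ($h{\left(s \right)} = 7 \left(\left(-15\right) \left(-1\right) - 3 \left(s + 6\right)\right) \left(-1\right) = 7 \left(15 - 3 \left(6 + s\right)\right) \left(-1\right) = 7 \left(15 - \left(18 + 3 s\right)\right) \left(-1\right) = 7 \left(-3 - 3 s\right) \left(-1\right) = 7 \left(3 + 3 s\right) = 21 + 21 s$)
$9 + t{\left(8 \right)} h{\left(-4 \right)} = 9 + \frac{21 + 21 \left(-4\right)}{3} = 9 + \frac{21 - 84}{3} = 9 + \frac{1}{3} \left(-63\right) = 9 - 21 = -12$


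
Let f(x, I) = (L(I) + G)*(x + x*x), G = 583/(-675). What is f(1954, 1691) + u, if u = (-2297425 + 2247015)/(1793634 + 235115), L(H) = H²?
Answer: 2991716883780430349362/273881115 ≈ 1.0923e+13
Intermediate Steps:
G = -583/675 (G = 583*(-1/675) = -583/675 ≈ -0.86370)
u = -50410/2028749 ≈ -0.024848
f(x, I) = (-583/675 + I²)*(x + x²) (f(x, I) = (I² - 583/675)*(x + x*x) = (-583/675 + I²)*(x + x²))
f(1954, 1691) + u = (1/675)*1954*(-583 - 583*1954 + 675*1691² + 675*1954*1691²) - 50410/2028749 = (1/675)*1954*(-583 - 1139182 + 675*2859481 + 675*1954*2859481) - 50410/2028749 = (1/675)*1954*(-583 - 1139182 + 1930149675 + 3771512464950) - 50410/2028749 = (1/675)*1954*3773441474860 - 50410/2028749 = 1474660928375288/135 - 50410/2028749 = 2991716883780430349362/273881115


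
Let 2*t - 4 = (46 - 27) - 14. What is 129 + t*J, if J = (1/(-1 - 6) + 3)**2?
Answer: 8121/49 ≈ 165.73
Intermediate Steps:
t = 9/2 (t = 2 + ((46 - 27) - 14)/2 = 2 + (19 - 14)/2 = 2 + (1/2)*5 = 2 + 5/2 = 9/2 ≈ 4.5000)
J = 400/49 (J = (1/(-7) + 3)**2 = (-1/7 + 3)**2 = (20/7)**2 = 400/49 ≈ 8.1633)
129 + t*J = 129 + (9/2)*(400/49) = 129 + 1800/49 = 8121/49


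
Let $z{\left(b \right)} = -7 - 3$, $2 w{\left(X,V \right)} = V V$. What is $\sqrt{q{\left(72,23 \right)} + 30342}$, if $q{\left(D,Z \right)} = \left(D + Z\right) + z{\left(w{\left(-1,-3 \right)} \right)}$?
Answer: $\sqrt{30427} \approx 174.43$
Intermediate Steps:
$w{\left(X,V \right)} = \frac{V^{2}}{2}$ ($w{\left(X,V \right)} = \frac{V V}{2} = \frac{V^{2}}{2}$)
$z{\left(b \right)} = -10$
$q{\left(D,Z \right)} = -10 + D + Z$ ($q{\left(D,Z \right)} = \left(D + Z\right) - 10 = -10 + D + Z$)
$\sqrt{q{\left(72,23 \right)} + 30342} = \sqrt{\left(-10 + 72 + 23\right) + 30342} = \sqrt{85 + 30342} = \sqrt{30427}$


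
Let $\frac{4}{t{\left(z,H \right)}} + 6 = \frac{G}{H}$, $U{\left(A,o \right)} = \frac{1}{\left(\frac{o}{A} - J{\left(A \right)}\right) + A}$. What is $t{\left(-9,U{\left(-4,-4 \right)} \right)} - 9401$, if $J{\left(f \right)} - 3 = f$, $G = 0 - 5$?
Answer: $-9400$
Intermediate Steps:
$G = -5$ ($G = 0 - 5 = -5$)
$J{\left(f \right)} = 3 + f$
$U{\left(A,o \right)} = \frac{1}{-3 + \frac{o}{A}}$ ($U{\left(A,o \right)} = \frac{1}{\left(\frac{o}{A} - \left(3 + A\right)\right) + A} = \frac{1}{\left(-3 - A + \frac{o}{A}\right) + A} = \frac{1}{-3 + \frac{o}{A}}$)
$t{\left(z,H \right)} = \frac{4}{-6 - \frac{5}{H}}$
$t{\left(-9,U{\left(-4,-4 \right)} \right)} - 9401 = - \frac{4 \left(- \frac{4}{-4 - -12}\right)}{5 + 6 \left(- \frac{4}{-4 - -12}\right)} - 9401 = - \frac{4 \left(- \frac{4}{-4 + 12}\right)}{5 + 6 \left(- \frac{4}{-4 + 12}\right)} - 9401 = - \frac{4 \left(- \frac{4}{8}\right)}{5 + 6 \left(- \frac{4}{8}\right)} - 9401 = - \frac{4 \left(\left(-4\right) \frac{1}{8}\right)}{5 + 6 \left(\left(-4\right) \frac{1}{8}\right)} - 9401 = \left(-4\right) \left(- \frac{1}{2}\right) \frac{1}{5 + 6 \left(- \frac{1}{2}\right)} - 9401 = \left(-4\right) \left(- \frac{1}{2}\right) \frac{1}{5 - 3} - 9401 = \left(-4\right) \left(- \frac{1}{2}\right) \frac{1}{2} - 9401 = 1 - 9401 = -9400$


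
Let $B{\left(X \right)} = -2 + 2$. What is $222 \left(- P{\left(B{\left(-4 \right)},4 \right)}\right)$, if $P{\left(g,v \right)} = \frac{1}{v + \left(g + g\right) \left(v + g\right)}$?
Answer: $- \frac{111}{2} \approx -55.5$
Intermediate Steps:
$B{\left(X \right)} = 0$
$P{\left(g,v \right)} = \frac{1}{v + 2 g \left(g + v\right)}$
$222 \left(- P{\left(B{\left(-4 \right)},4 \right)}\right) = 222 \left(- \frac{1}{4 + 2 \cdot 0^{2} + 2 \cdot 0 \cdot 4}\right) = 222 \left(- \frac{1}{4 + 2 \cdot 0 + 0}\right) = 222 \left(- \frac{1}{4 + 0 + 0}\right) = 222 \left(- \frac{1}{4}\right) = - \frac{111}{2}$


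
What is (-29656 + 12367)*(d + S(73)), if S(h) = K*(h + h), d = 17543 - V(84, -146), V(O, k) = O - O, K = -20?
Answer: -252817047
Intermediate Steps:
V(O, k) = 0
d = 17543 (d = 17543 - 1*0 = 17543 + 0 = 17543)
S(h) = -40*h (S(h) = -20*(h + h) = -40*h)
(-29656 + 12367)*(d + S(73)) = (-29656 + 12367)*(17543 - 40*73) = -17289*(17543 - 2920) = -17289*14623 = -252817047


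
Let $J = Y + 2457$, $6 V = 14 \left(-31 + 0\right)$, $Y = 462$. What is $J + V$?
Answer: $\frac{8540}{3} \approx 2846.7$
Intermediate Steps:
$V = - \frac{217}{3}$ ($V = \frac{14 \left(-31 + 0\right)}{6} = \frac{14 \left(-31\right)}{6} = \frac{1}{6} \left(-434\right) = - \frac{217}{3} \approx -72.333$)
$J = 2919$ ($J = 462 + 2457 = 2919$)
$J + V = 2919 - \frac{217}{3} = \frac{8540}{3}$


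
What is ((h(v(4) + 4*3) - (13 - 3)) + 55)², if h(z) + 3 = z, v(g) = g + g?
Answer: 3844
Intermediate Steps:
v(g) = 2*g
h(z) = -3 + z
((h(v(4) + 4*3) - (13 - 3)) + 55)² = (((-3 + (2*4 + 4*3)) - (13 - 3)) + 55)² = (((-3 + (8 + 12)) - 1*10) + 55)² = (((-3 + 20) - 10) + 55)² = ((17 - 10) + 55)² = (7 + 55)² = 62² = 3844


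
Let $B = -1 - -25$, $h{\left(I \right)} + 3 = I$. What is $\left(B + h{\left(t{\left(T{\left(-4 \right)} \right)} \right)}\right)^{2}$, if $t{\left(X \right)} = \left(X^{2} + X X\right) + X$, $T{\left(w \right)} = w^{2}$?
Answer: $301401$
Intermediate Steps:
$t{\left(X \right)} = X + 2 X^{2}$ ($t{\left(X \right)} = \left(X^{2} + X^{2}\right) + X = 2 X^{2} + X = X + 2 X^{2}$)
$h{\left(I \right)} = -3 + I$
$B = 24$ ($B = -1 + 25 = 24$)
$\left(B + h{\left(t{\left(T{\left(-4 \right)} \right)} \right)}\right)^{2} = \left(24 - \left(3 - \left(-4\right)^{2} \left(1 + 2 \left(-4\right)^{2}\right)\right)\right)^{2} = \left(24 - \left(3 - 16 \left(1 + 2 \cdot 16\right)\right)\right)^{2} = \left(24 - \left(3 - 16 \left(1 + 32\right)\right)\right)^{2} = \left(24 + \left(-3 + 16 \cdot 33\right)\right)^{2} = \left(24 + \left(-3 + 528\right)\right)^{2} = \left(24 + 525\right)^{2} = 549^{2} = 301401$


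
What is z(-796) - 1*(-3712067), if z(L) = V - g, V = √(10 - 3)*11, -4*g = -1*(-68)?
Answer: 3712084 + 11*√7 ≈ 3.7121e+6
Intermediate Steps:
g = -17 (g = -(-1)*(-68)/4 = -¼*68 = -17)
V = 11*√7 (V = √7*11 = 11*√7 ≈ 29.103)
z(L) = 17 + 11*√7 (z(L) = 11*√7 - 1*(-17) = 11*√7 + 17 = 17 + 11*√7)
z(-796) - 1*(-3712067) = (17 + 11*√7) - 1*(-3712067) = (17 + 11*√7) + 3712067 = 3712084 + 11*√7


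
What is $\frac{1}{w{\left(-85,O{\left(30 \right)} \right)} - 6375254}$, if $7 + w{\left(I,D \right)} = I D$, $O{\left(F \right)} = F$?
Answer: $- \frac{1}{6377811} \approx -1.5679 \cdot 10^{-7}$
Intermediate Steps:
$w{\left(I,D \right)} = -7 + D I$ ($w{\left(I,D \right)} = -7 + I D = -7 + D I$)
$\frac{1}{w{\left(-85,O{\left(30 \right)} \right)} - 6375254} = \frac{1}{\left(-7 + 30 \left(-85\right)\right) - 6375254} = \frac{1}{\left(-7 - 2550\right) - 6375254} = \frac{1}{-2557 - 6375254} = \frac{1}{-6377811} = - \frac{1}{6377811}$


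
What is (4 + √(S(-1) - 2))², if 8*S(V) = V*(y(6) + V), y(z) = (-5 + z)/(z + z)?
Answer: (96 + I*√1086)²/576 ≈ 14.115 + 10.985*I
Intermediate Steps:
y(z) = (-5 + z)/(2*z) (y(z) = (-5 + z)/((2*z)) = (-5 + z)*(1/(2*z)) = (-5 + z)/(2*z))
S(V) = V*(1/12 + V)/8 (S(V) = (V*((½)*(-5 + 6)/6 + V))/8 = (V*((½)*(⅙)*1 + V))/8 = (V*(1/12 + V))/8 = V*(1/12 + V)/8)
(4 + √(S(-1) - 2))² = (4 + √((1/96)*(-1)*(1 + 12*(-1)) - 2))² = (4 + √((1/96)*(-1)*(1 - 12) - 2))² = (4 + √((1/96)*(-1)*(-11) - 2))² = (4 + √(11/96 - 2))² = (4 + √(-181/96))² = (4 + I*√1086/24)²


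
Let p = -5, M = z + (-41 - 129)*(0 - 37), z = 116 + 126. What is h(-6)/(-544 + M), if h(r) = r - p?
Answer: -1/5988 ≈ -0.00016700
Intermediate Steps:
z = 242
M = 6532 (M = 242 + (-41 - 129)*(0 - 37) = 242 - 170*(-37) = 242 + 6290 = 6532)
h(r) = 5 + r (h(r) = r - 1*(-5) = r + 5 = 5 + r)
h(-6)/(-544 + M) = (5 - 6)/(-544 + 6532) = -1/5988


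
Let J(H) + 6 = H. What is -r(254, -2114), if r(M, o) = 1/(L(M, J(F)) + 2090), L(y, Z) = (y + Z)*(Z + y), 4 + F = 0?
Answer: -1/61626 ≈ -1.6227e-5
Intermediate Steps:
F = -4 (F = -4 + 0 = -4)
J(H) = -6 + H
L(y, Z) = (Z + y)² (L(y, Z) = (Z + y)*(Z + y) = (Z + y)²)
r(M, o) = 1/(2090 + (-10 + M)²) (r(M, o) = 1/(((-6 - 4) + M)² + 2090) = 1/((-10 + M)² + 2090) = 1/(2090 + (-10 + M)²))
-r(254, -2114) = -1/(2090 + (-10 + 254)²) = -1/(2090 + 244²) = -1/(2090 + 59536) = -1/61626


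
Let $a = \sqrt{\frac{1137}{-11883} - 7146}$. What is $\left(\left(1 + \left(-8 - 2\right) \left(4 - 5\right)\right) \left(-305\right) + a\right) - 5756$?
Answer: $-9111 + \frac{i \sqrt{112118818285}}{3961} \approx -9111.0 + 84.535 i$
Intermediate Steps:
$a = \frac{i \sqrt{112118818285}}{3961}$ ($a = \sqrt{1137 \left(- \frac{1}{11883}\right) - 7146} = \sqrt{- \frac{379}{3961} - 7146} = \sqrt{- \frac{28305685}{3961}} = \frac{i \sqrt{112118818285}}{3961} \approx 84.535 i$)
$\left(\left(1 + \left(-8 - 2\right) \left(4 - 5\right)\right) \left(-305\right) + a\right) - 5756 = \left(\left(1 + \left(-8 - 2\right) \left(4 - 5\right)\right) \left(-305\right) + \frac{i \sqrt{112118818285}}{3961}\right) - 5756 = \left(\left(1 - -10\right) \left(-305\right) + \frac{i \sqrt{112118818285}}{3961}\right) - 5756 = \left(\left(1 + 10\right) \left(-305\right) + \frac{i \sqrt{112118818285}}{3961}\right) - 5756 = \left(11 \left(-305\right) + \frac{i \sqrt{112118818285}}{3961}\right) - 5756 = \left(-3355 + \frac{i \sqrt{112118818285}}{3961}\right) - 5756 = -9111 + \frac{i \sqrt{112118818285}}{3961}$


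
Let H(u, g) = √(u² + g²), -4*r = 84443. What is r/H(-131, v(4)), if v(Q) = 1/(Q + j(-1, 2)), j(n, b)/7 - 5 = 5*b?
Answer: -9204287*√203889842/815559368 ≈ -161.15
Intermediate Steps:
j(n, b) = 35 + 35*b (j(n, b) = 35 + 7*(5*b) = 35 + 35*b)
r = -84443/4 (r = -¼*84443 = -84443/4 ≈ -21111.)
v(Q) = 1/(105 + Q) (v(Q) = 1/(Q + (35 + 35*2)) = 1/(Q + (35 + 70)) = 1/(Q + 105) = 1/(105 + Q))
H(u, g) = √(g² + u²)
r/H(-131, v(4)) = -84443/(4*√((1/(105 + 4))² + (-131)²)) = -84443/(4*√((1/109)² + 17161)) = -84443/(4*√(1/11881 + 17161)) = -84443*109*√203889842/203889842/4 = -9204287*√203889842/815559368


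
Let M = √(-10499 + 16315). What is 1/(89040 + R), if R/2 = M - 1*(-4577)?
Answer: 49097/4821019186 - √1454/2410509593 ≈ 1.0168e-5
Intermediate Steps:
M = 2*√1454 (M = √5816 = 2*√1454 ≈ 76.263)
R = 9154 + 4*√1454 (R = 2*(2*√1454 - 1*(-4577)) = 2*(2*√1454 + 4577) = 2*(4577 + 2*√1454) = 9154 + 4*√1454 ≈ 9306.5)
1/(89040 + R) = 1/(89040 + (9154 + 4*√1454)) = 1/(98194 + 4*√1454)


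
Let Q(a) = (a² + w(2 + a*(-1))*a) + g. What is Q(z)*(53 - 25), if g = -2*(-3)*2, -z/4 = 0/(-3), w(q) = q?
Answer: 336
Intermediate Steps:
z = 0 (z = -0/(-3) = -0*(-1)/3 = -4*0 = 0)
g = 12 (g = 6*2 = 12)
Q(a) = 12 + a² + a*(2 - a) (Q(a) = (a² + (2 + a*(-1))*a) + 12 = (a² + (2 - a)*a) + 12 = (a² + a*(2 - a)) + 12 = 12 + a² + a*(2 - a))
Q(z)*(53 - 25) = (12 + 2*0)*(53 - 25) = (12 + 0)*28 = 12*28 = 336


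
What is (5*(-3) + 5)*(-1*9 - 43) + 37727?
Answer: 38247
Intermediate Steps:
(5*(-3) + 5)*(-1*9 - 43) + 37727 = (-15 + 5)*(-9 - 43) + 37727 = -10*(-52) + 37727 = 520 + 37727 = 38247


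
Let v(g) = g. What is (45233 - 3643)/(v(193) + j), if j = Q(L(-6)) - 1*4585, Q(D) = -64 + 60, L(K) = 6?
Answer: -20795/2198 ≈ -9.4609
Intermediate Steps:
Q(D) = -4
j = -4589 (j = -4 - 1*4585 = -4 - 4585 = -4589)
(45233 - 3643)/(v(193) + j) = (45233 - 3643)/(193 - 4589) = 41590/(-4396) = 41590*(-1/4396) = -20795/2198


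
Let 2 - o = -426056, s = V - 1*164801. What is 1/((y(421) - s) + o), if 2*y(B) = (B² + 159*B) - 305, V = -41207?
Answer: 2/1508007 ≈ 1.3263e-6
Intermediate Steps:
s = -206008 (s = -41207 - 1*164801 = -41207 - 164801 = -206008)
o = 426058 (o = 2 - 1*(-426056) = 2 + 426056 = 426058)
y(B) = -305/2 + B²/2 + 159*B/2 (y(B) = ((B² + 159*B) - 305)/2 = (-305 + B² + 159*B)/2 = -305/2 + B²/2 + 159*B/2)
1/((y(421) - s) + o) = 1/(((-305/2 + (½)*421² + (159/2)*421) - 1*(-206008)) + 426058) = 1/(((-305/2 + (½)*177241 + 66939/2) + 206008) + 426058) = 1/(((-305/2 + 177241/2 + 66939/2) + 206008) + 426058) = 1/((243875/2 + 206008) + 426058) = 1/(655891/2 + 426058) = 1/(1508007/2) = 2/1508007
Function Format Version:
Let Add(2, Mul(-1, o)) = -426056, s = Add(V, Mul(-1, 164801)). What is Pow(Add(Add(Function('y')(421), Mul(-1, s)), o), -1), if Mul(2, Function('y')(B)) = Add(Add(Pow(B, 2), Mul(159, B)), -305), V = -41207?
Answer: Rational(2, 1508007) ≈ 1.3263e-6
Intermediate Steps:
s = -206008 (s = Add(-41207, Mul(-1, 164801)) = Add(-41207, -164801) = -206008)
o = 426058 (o = Add(2, Mul(-1, -426056)) = Add(2, 426056) = 426058)
Function('y')(B) = Add(Rational(-305, 2), Mul(Rational(1, 2), Pow(B, 2)), Mul(Rational(159, 2), B)) (Function('y')(B) = Mul(Rational(1, 2), Add(Add(Pow(B, 2), Mul(159, B)), -305)) = Mul(Rational(1, 2), Add(-305, Pow(B, 2), Mul(159, B))) = Add(Rational(-305, 2), Mul(Rational(1, 2), Pow(B, 2)), Mul(Rational(159, 2), B)))
Pow(Add(Add(Function('y')(421), Mul(-1, s)), o), -1) = Pow(Add(Add(Add(Rational(-305, 2), Mul(Rational(1, 2), Pow(421, 2)), Mul(Rational(159, 2), 421)), Mul(-1, -206008)), 426058), -1) = Pow(Add(Add(Add(Rational(-305, 2), Mul(Rational(1, 2), 177241), Rational(66939, 2)), 206008), 426058), -1) = Pow(Add(Add(Add(Rational(-305, 2), Rational(177241, 2), Rational(66939, 2)), 206008), 426058), -1) = Pow(Add(Add(Rational(243875, 2), 206008), 426058), -1) = Pow(Add(Rational(655891, 2), 426058), -1) = Pow(Rational(1508007, 2), -1) = Rational(2, 1508007)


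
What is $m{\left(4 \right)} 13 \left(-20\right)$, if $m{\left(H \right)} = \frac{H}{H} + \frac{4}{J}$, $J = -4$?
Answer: $0$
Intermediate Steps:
$m{\left(H \right)} = 0$ ($m{\left(H \right)} = \frac{H}{H} + \frac{4}{-4} = 1 + 4 \left(- \frac{1}{4}\right) = 1 - 1 = 0$)
$m{\left(4 \right)} 13 \left(-20\right) = 0 \cdot 13 \left(-20\right) = 0 \left(-20\right) = 0$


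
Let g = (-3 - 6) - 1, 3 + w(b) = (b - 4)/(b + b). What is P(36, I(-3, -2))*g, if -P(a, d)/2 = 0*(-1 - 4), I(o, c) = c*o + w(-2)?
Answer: 0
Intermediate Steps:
w(b) = -3 + (-4 + b)/(2*b) (w(b) = -3 + (b - 4)/(b + b) = -3 + (-4 + b)/((2*b)) = -3 + (-4 + b)*(1/(2*b)) = -3 + (-4 + b)/(2*b))
I(o, c) = -3/2 + c*o (I(o, c) = c*o + (-5/2 - 2/(-2)) = c*o + (-5/2 - 2*(-1/2)) = c*o + (-5/2 + 1) = c*o - 3/2 = -3/2 + c*o)
P(a, d) = 0 (P(a, d) = -0*(-1 - 4) = -0*(-5) = -2*0 = 0)
g = -10 (g = -9 - 1 = -10)
P(36, I(-3, -2))*g = 0*(-10) = 0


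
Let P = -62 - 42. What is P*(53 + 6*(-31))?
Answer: 13832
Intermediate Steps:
P = -104
P*(53 + 6*(-31)) = -104*(53 + 6*(-31)) = -104*(53 - 186) = -104*(-133) = 13832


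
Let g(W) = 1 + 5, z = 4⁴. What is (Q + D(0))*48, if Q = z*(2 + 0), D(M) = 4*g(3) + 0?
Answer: 25728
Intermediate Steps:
z = 256
g(W) = 6
D(M) = 24 (D(M) = 4*6 + 0 = 24 + 0 = 24)
Q = 512 (Q = 256*(2 + 0) = 256*2 = 512)
(Q + D(0))*48 = (512 + 24)*48 = 536*48 = 25728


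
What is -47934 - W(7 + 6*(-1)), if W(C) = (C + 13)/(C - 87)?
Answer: -2061155/43 ≈ -47934.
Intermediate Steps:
W(C) = (13 + C)/(-87 + C)
-47934 - W(7 + 6*(-1)) = -47934 - (13 + (7 + 6*(-1)))/(-87 + (7 + 6*(-1))) = -47934 - (13 + (7 - 6))/(-87 + (7 - 6)) = -47934 - (13 + 1)/(-87 + 1) = -47934 - 14/(-86) = -47934 - (-1)*14/86 = -47934 - 1*(-7/43) = -47934 + 7/43 = -2061155/43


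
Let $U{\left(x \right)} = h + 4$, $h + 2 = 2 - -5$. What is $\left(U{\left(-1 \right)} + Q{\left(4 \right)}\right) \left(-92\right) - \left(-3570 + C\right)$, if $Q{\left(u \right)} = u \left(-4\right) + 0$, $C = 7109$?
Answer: $-2895$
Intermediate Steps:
$h = 5$ ($h = -2 + \left(2 - -5\right) = -2 + \left(2 + 5\right) = -2 + 7 = 5$)
$U{\left(x \right)} = 9$ ($U{\left(x \right)} = 5 + 4 = 9$)
$Q{\left(u \right)} = - 4 u$ ($Q{\left(u \right)} = - 4 u + 0 = - 4 u$)
$\left(U{\left(-1 \right)} + Q{\left(4 \right)}\right) \left(-92\right) - \left(-3570 + C\right) = \left(9 - 16\right) \left(-92\right) + \left(3570 - 7109\right) = \left(-7\right) \left(-92\right) - 3539 = 644 - 3539 = -2895$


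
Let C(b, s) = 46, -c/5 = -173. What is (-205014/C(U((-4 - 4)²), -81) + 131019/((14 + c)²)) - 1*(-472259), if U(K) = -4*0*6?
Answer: 2771065073629/5923581 ≈ 4.6780e+5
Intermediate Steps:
c = 865 (c = -5*(-173) = 865)
U(K) = 0 (U(K) = 0*6 = 0)
(-205014/C(U((-4 - 4)²), -81) + 131019/((14 + c)²)) - 1*(-472259) = (-205014/46 + 131019/((14 + 865)²)) - 1*(-472259) = (-205014*1/46 + 131019/(879²)) + 472259 = (-102507/23 + 131019/772641) + 472259 = (-102507/23 + 131019*(1/772641)) + 472259 = (-102507/23 + 43673/257547) + 472259 = -26399365850/5923581 + 472259 = 2771065073629/5923581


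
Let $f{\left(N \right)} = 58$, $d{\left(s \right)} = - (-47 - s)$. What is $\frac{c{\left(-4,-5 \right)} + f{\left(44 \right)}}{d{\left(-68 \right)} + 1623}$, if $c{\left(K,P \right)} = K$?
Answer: $\frac{3}{89} \approx 0.033708$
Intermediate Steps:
$d{\left(s \right)} = 47 + s$
$\frac{c{\left(-4,-5 \right)} + f{\left(44 \right)}}{d{\left(-68 \right)} + 1623} = \frac{-4 + 58}{\left(47 - 68\right) + 1623} = \frac{54}{-21 + 1623} = \frac{54}{1602} = 54 \cdot \frac{1}{1602} = \frac{3}{89}$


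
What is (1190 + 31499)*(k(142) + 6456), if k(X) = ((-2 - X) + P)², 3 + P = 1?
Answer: 907838908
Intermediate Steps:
P = -2 (P = -3 + 1 = -2)
k(X) = (-4 - X)² (k(X) = ((-2 - X) - 2)² = (-4 - X)²)
(1190 + 31499)*(k(142) + 6456) = (1190 + 31499)*((4 + 142)² + 6456) = 32689*(146² + 6456) = 32689*(21316 + 6456) = 32689*27772 = 907838908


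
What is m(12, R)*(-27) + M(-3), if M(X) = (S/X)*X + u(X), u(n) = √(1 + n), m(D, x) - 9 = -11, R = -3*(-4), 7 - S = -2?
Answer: 63 + I*√2 ≈ 63.0 + 1.4142*I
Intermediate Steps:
S = 9 (S = 7 - 1*(-2) = 7 + 2 = 9)
R = 12
m(D, x) = -2 (m(D, x) = 9 - 11 = -2)
M(X) = 9 + √(1 + X) (M(X) = (9/X)*X + √(1 + X) = 9 + √(1 + X))
m(12, R)*(-27) + M(-3) = -2*(-27) + (9 + √(1 - 3)) = 54 + (9 + √(-2)) = 54 + (9 + I*√2) = 63 + I*√2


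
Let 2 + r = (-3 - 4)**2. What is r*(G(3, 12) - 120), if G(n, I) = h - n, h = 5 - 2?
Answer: -5640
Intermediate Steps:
r = 47 (r = -2 + (-3 - 4)**2 = -2 + (-7)**2 = -2 + 49 = 47)
h = 3
G(n, I) = 3 - n
r*(G(3, 12) - 120) = 47*((3 - 1*3) - 120) = 47*((3 - 3) - 120) = 47*(0 - 120) = 47*(-120) = -5640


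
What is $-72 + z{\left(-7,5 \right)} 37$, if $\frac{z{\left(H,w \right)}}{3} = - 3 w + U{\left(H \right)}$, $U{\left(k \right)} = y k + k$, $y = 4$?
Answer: $-5622$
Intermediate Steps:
$U{\left(k \right)} = 5 k$ ($U{\left(k \right)} = 4 k + k = 5 k$)
$z{\left(H,w \right)} = - 9 w + 15 H$ ($z{\left(H,w \right)} = 3 \left(- 3 w + 5 H\right) = - 9 w + 15 H$)
$-72 + z{\left(-7,5 \right)} 37 = -72 + \left(\left(-9\right) 5 + 15 \left(-7\right)\right) 37 = -72 + \left(-45 - 105\right) 37 = -72 - 5550 = -5622$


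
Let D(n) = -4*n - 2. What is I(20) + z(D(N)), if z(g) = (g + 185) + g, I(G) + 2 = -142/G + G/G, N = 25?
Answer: -271/10 ≈ -27.100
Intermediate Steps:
I(G) = -1 - 142/G (I(G) = -2 + (-142/G + G/G) = -2 + (-142/G + 1) = -2 + (1 - 142/G) = -1 - 142/G)
D(n) = -2 - 4*n
z(g) = 185 + 2*g (z(g) = (185 + g) + g = 185 + 2*g)
I(20) + z(D(N)) = (-142 - 1*20)/20 + (185 + 2*(-2 - 4*25)) = (-142 - 20)/20 + (185 + 2*(-2 - 100)) = (1/20)*(-162) + (185 + 2*(-102)) = -81/10 + (185 - 204) = -81/10 - 19 = -271/10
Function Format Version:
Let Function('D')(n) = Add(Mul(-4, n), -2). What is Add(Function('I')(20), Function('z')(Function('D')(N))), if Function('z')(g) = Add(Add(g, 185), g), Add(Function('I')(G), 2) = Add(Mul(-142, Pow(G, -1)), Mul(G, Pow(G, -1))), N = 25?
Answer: Rational(-271, 10) ≈ -27.100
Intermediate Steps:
Function('I')(G) = Add(-1, Mul(-142, Pow(G, -1))) (Function('I')(G) = Add(-2, Add(Mul(-142, Pow(G, -1)), Mul(G, Pow(G, -1)))) = Add(-2, Add(Mul(-142, Pow(G, -1)), 1)) = Add(-2, Add(1, Mul(-142, Pow(G, -1)))) = Add(-1, Mul(-142, Pow(G, -1))))
Function('D')(n) = Add(-2, Mul(-4, n))
Function('z')(g) = Add(185, Mul(2, g)) (Function('z')(g) = Add(Add(185, g), g) = Add(185, Mul(2, g)))
Add(Function('I')(20), Function('z')(Function('D')(N))) = Add(Mul(Pow(20, -1), Add(-142, Mul(-1, 20))), Add(185, Mul(2, Add(-2, Mul(-4, 25))))) = Add(Mul(Rational(1, 20), Add(-142, -20)), Add(185, Mul(2, Add(-2, -100)))) = Add(Mul(Rational(1, 20), -162), Add(185, Mul(2, -102))) = Add(Rational(-81, 10), Add(185, -204)) = Add(Rational(-81, 10), -19) = Rational(-271, 10)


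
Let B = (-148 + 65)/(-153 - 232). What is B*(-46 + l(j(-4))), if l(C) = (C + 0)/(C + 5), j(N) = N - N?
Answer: -3818/385 ≈ -9.9169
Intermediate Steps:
j(N) = 0
l(C) = C/(5 + C)
B = 83/385 (B = -83/(-385) = -83*(-1/385) = 83/385 ≈ 0.21558)
B*(-46 + l(j(-4))) = 83*(-46 + 0/(5 + 0))/385 = 83*(-46 + 0/5)/385 = 83*(-46 + 0*(1/5))/385 = 83*(-46 + 0)/385 = (83/385)*(-46) = -3818/385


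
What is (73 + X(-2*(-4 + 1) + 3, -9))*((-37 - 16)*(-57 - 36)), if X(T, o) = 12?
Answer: 418965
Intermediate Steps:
(73 + X(-2*(-4 + 1) + 3, -9))*((-37 - 16)*(-57 - 36)) = (73 + 12)*((-37 - 16)*(-57 - 36)) = 85*(-53*(-93)) = 85*4929 = 418965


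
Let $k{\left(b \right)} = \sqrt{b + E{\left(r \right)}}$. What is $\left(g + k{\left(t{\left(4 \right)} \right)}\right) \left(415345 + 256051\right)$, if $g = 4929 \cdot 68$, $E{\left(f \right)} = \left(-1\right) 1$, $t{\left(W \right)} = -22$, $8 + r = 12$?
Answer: $225033140112 + 671396 i \sqrt{23} \approx 2.2503 \cdot 10^{11} + 3.2199 \cdot 10^{6} i$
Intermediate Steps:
$r = 4$ ($r = -8 + 12 = 4$)
$E{\left(f \right)} = -1$
$k{\left(b \right)} = \sqrt{-1 + b}$ ($k{\left(b \right)} = \sqrt{b - 1} = \sqrt{-1 + b}$)
$g = 335172$
$\left(g + k{\left(t{\left(4 \right)} \right)}\right) \left(415345 + 256051\right) = \left(335172 + \sqrt{-1 - 22}\right) \left(415345 + 256051\right) = \left(335172 + \sqrt{-23}\right) 671396 = \left(335172 + i \sqrt{23}\right) 671396 = 225033140112 + 671396 i \sqrt{23}$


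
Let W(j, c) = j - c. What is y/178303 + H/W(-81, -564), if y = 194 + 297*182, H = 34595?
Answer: 6194594069/86120349 ≈ 71.929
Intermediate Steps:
y = 54248 (y = 194 + 54054 = 54248)
y/178303 + H/W(-81, -564) = 54248/178303 + 34595/(-81 - 1*(-564)) = 54248*(1/178303) + 34595/(-81 + 564) = 54248/178303 + 34595/483 = 6194594069/86120349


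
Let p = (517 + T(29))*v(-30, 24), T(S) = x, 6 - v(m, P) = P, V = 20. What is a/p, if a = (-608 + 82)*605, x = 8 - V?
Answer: 31823/909 ≈ 35.009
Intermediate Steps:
x = -12 (x = 8 - 1*20 = 8 - 20 = -12)
v(m, P) = 6 - P
T(S) = -12
a = -318230 (a = -526*605 = -318230)
p = -9090 (p = (517 - 12)*(6 - 1*24) = 505*(6 - 24) = 505*(-18) = -9090)
a/p = -318230/(-9090) = -318230*(-1/9090) = 31823/909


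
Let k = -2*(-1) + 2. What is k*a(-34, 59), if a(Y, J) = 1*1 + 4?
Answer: 20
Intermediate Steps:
a(Y, J) = 5 (a(Y, J) = 1 + 4 = 5)
k = 4 (k = 2 + 2 = 4)
k*a(-34, 59) = 4*5 = 20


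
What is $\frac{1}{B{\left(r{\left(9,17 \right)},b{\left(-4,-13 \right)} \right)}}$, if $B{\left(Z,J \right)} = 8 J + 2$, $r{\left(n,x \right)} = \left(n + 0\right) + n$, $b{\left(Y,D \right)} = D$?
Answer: $- \frac{1}{102} \approx -0.0098039$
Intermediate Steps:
$r{\left(n,x \right)} = 2 n$ ($r{\left(n,x \right)} = n + n = 2 n$)
$B{\left(Z,J \right)} = 2 + 8 J$
$\frac{1}{B{\left(r{\left(9,17 \right)},b{\left(-4,-13 \right)} \right)}} = \frac{1}{2 + 8 \left(-13\right)} = \frac{1}{2 - 104} = \frac{1}{-102} = - \frac{1}{102}$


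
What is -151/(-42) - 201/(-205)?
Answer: 39397/8610 ≈ 4.5757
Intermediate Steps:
-151/(-42) - 201/(-205) = -151*(-1/42) - 201*(-1/205) = 151/42 + 201/205 = 39397/8610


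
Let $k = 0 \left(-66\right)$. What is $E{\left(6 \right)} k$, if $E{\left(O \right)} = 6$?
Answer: $0$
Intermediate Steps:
$k = 0$
$E{\left(6 \right)} k = 6 \cdot 0 = 0$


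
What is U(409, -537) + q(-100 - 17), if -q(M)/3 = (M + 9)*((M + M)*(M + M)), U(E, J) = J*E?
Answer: 17521311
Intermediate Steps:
U(E, J) = E*J
q(M) = -12*M²*(9 + M) (q(M) = -3*(M + 9)*(M + M)*(M + M) = -3*(9 + M)*(2*M)*(2*M) = -3*(9 + M)*4*M² = -12*M²*(9 + M))
U(409, -537) + q(-100 - 17) = 409*(-537) + 12*(-100 - 17)²*(-9 - (-100 - 17)) = -219633 + 12*(-117)²*(-9 - 1*(-117)) = -219633 + 12*13689*(-9 + 117) = -219633 + 12*13689*108 = -219633 + 17740944 = 17521311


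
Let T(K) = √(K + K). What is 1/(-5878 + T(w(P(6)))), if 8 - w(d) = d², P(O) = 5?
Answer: -2939/17275459 - I*√34/34550918 ≈ -0.00017013 - 1.6876e-7*I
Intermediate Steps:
w(d) = 8 - d²
T(K) = √2*√K (T(K) = √(2*K) = √2*√K)
1/(-5878 + T(w(P(6)))) = 1/(-5878 + √2*√(8 - 1*5²)) = 1/(-5878 + √2*√(8 - 1*25)) = 1/(-5878 + √2*√(8 - 25)) = 1/(-5878 + √2*√(-17)) = 1/(-5878 + √2*(I*√17)) = 1/(-5878 + I*√34)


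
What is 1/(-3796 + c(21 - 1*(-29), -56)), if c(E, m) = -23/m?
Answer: -56/212553 ≈ -0.00026346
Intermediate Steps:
1/(-3796 + c(21 - 1*(-29), -56)) = 1/(-3796 - 23/(-56)) = 1/(-3796 - 23*(-1/56)) = 1/(-3796 + 23/56) = 1/(-212553/56) = -56/212553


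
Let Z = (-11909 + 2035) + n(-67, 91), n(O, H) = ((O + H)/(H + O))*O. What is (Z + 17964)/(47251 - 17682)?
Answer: 8023/29569 ≈ 0.27133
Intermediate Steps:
n(O, H) = O (n(O, H) = ((H + O)/(H + O))*O = 1*O = O)
Z = -9941 (Z = (-11909 + 2035) - 67 = -9874 - 67 = -9941)
(Z + 17964)/(47251 - 17682) = (-9941 + 17964)/(47251 - 17682) = 8023/29569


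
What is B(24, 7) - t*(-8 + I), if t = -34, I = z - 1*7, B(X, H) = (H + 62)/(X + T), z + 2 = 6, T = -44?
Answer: -7549/20 ≈ -377.45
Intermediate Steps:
z = 4 (z = -2 + 6 = 4)
B(X, H) = (62 + H)/(-44 + X) (B(X, H) = (H + 62)/(X - 44) = (62 + H)/(-44 + X))
I = -3 (I = 4 - 1*7 = 4 - 7 = -3)
B(24, 7) - t*(-8 + I) = (62 + 7)/(-44 + 24) - (-34)*(-8 - 3) = 69/(-20) - (-34)*(-11) = -1/20*69 - 1*374 = -69/20 - 374 = -7549/20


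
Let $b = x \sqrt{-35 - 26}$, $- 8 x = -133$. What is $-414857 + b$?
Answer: $-414857 + \frac{133 i \sqrt{61}}{8} \approx -4.1486 \cdot 10^{5} + 129.85 i$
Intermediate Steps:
$x = \frac{133}{8}$ ($x = \left(- \frac{1}{8}\right) \left(-133\right) = \frac{133}{8} \approx 16.625$)
$b = \frac{133 i \sqrt{61}}{8}$ ($b = \frac{133 \sqrt{-35 - 26}}{8} = \frac{133 \sqrt{-61}}{8} = \frac{133 i \sqrt{61}}{8} \approx 129.85 i$)
$-414857 + b = -414857 + \frac{133 i \sqrt{61}}{8}$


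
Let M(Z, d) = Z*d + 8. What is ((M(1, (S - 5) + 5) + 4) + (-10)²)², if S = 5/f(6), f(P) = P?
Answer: 458329/36 ≈ 12731.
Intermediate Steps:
S = ⅚ (S = 5/6 = 5*(⅙) = ⅚ ≈ 0.83333)
M(Z, d) = 8 + Z*d
((M(1, (S - 5) + 5) + 4) + (-10)²)² = (((8 + 1*((⅚ - 5) + 5)) + 4) + (-10)²)² = (((8 + 1*(-25/6 + 5)) + 4) + 100)² = (((8 + 1*(⅚)) + 4) + 100)² = (((8 + ⅚) + 4) + 100)² = ((53/6 + 4) + 100)² = (77/6 + 100)² = (677/6)² = 458329/36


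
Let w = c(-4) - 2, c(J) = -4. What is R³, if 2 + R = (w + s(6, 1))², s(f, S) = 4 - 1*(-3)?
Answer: -1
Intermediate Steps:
s(f, S) = 7 (s(f, S) = 4 + 3 = 7)
w = -6 (w = -4 - 2 = -6)
R = -1 (R = -2 + (-6 + 7)² = -2 + 1² = -2 + 1 = -1)
R³ = (-1)³ = -1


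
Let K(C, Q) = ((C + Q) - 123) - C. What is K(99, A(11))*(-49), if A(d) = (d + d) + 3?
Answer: 4802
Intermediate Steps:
A(d) = 3 + 2*d (A(d) = 2*d + 3 = 3 + 2*d)
K(C, Q) = -123 + Q (K(C, Q) = (-123 + C + Q) - C = -123 + Q)
K(99, A(11))*(-49) = (-123 + (3 + 2*11))*(-49) = (-123 + (3 + 22))*(-49) = (-123 + 25)*(-49) = -98*(-49) = 4802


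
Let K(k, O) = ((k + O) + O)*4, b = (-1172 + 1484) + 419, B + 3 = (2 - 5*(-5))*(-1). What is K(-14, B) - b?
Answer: -1027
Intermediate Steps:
B = -30 (B = -3 + (2 - 5*(-5))*(-1) = -3 + (2 + 25)*(-1) = -3 + 27*(-1) = -3 - 27 = -30)
b = 731 (b = 312 + 419 = 731)
K(k, O) = 4*k + 8*O (K(k, O) = ((O + k) + O)*4 = (k + 2*O)*4 = 4*k + 8*O)
K(-14, B) - b = (4*(-14) + 8*(-30)) - 1*731 = (-56 - 240) - 731 = -296 - 731 = -1027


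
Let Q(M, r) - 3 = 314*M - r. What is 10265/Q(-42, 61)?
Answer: -10265/13246 ≈ -0.77495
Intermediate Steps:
Q(M, r) = 3 - r + 314*M (Q(M, r) = 3 + (314*M - r) = 3 + (-r + 314*M) = 3 - r + 314*M)
10265/Q(-42, 61) = 10265/(3 - 1*61 + 314*(-42)) = 10265/(3 - 61 - 13188) = 10265/(-13246) = 10265*(-1/13246) = -10265/13246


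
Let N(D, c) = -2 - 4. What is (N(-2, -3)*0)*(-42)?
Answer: 0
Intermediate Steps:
N(D, c) = -6
(N(-2, -3)*0)*(-42) = -6*0*(-42) = 0*(-42) = 0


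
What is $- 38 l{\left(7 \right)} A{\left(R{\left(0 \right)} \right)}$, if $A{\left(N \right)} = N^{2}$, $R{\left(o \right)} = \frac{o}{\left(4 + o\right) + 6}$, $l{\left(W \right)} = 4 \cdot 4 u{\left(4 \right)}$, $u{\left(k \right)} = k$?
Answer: $0$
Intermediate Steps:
$l{\left(W \right)} = 64$ ($l{\left(W \right)} = 4 \cdot 4 \cdot 4 = 16 \cdot 4 = 64$)
$R{\left(o \right)} = \frac{o}{10 + o}$
$- 38 l{\left(7 \right)} A{\left(R{\left(0 \right)} \right)} = \left(-38\right) 64 \left(\frac{0}{10 + 0}\right)^{2} = - 2432 \left(\frac{0}{10}\right)^{2} = - 2432 \left(0 \cdot \frac{1}{10}\right)^{2} = - 2432 \cdot 0^{2} = \left(-2432\right) 0 = 0$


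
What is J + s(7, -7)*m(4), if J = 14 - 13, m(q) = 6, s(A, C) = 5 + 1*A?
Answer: 73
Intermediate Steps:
s(A, C) = 5 + A
J = 1
J + s(7, -7)*m(4) = 1 + (5 + 7)*6 = 1 + 12*6 = 1 + 72 = 73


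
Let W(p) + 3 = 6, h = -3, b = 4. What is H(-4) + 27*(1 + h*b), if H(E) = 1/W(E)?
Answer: -890/3 ≈ -296.67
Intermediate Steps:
W(p) = 3 (W(p) = -3 + 6 = 3)
H(E) = ⅓ (H(E) = 1/3 = ⅓)
H(-4) + 27*(1 + h*b) = ⅓ + 27*(1 - 3*4) = ⅓ + 27*(1 - 12) = ⅓ + 27*(-11) = ⅓ - 297 = -890/3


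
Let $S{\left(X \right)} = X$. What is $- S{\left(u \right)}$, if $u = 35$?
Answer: $-35$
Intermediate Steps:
$- S{\left(u \right)} = \left(-1\right) 35 = -35$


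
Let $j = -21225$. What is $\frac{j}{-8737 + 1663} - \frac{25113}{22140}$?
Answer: $\frac{200461}{107420} \approx 1.8661$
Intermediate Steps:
$\frac{j}{-8737 + 1663} - \frac{25113}{22140} = - \frac{21225}{-8737 + 1663} - \frac{25113}{22140} = - \frac{21225}{-7074} - \frac{8371}{7380} = \left(-21225\right) \left(- \frac{1}{7074}\right) - \frac{8371}{7380} = \frac{7075}{2358} - \frac{8371}{7380} = \frac{200461}{107420}$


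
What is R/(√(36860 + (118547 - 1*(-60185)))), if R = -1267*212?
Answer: -67151*√53898/26949 ≈ -578.49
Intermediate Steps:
R = -268604
R/(√(36860 + (118547 - 1*(-60185)))) = -268604/√(36860 + (118547 - 1*(-60185))) = -268604/√(36860 + (118547 + 60185)) = -268604/√(36860 + 178732) = -268604*√53898/107796 = -67151*√53898/26949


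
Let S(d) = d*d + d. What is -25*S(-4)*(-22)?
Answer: 6600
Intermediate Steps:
S(d) = d + d² (S(d) = d² + d = d + d²)
-25*S(-4)*(-22) = -(-100)*(1 - 4)*(-22) = -(-100)*(-3)*(-22) = -25*12*(-22) = -300*(-22) = 6600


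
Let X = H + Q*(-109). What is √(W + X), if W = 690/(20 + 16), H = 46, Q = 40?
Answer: I*√154614/6 ≈ 65.535*I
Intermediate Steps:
X = -4314 (X = 46 + 40*(-109) = 46 - 4360 = -4314)
W = 115/6 (W = 690/36 = 690*(1/36) = 115/6 ≈ 19.167)
√(W + X) = √(115/6 - 4314) = √(-25769/6) = I*√154614/6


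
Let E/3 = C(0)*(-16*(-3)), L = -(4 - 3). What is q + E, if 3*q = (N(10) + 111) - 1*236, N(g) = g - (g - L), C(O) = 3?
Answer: 390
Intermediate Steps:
L = -1 (L = -1*1 = -1)
E = 432 (E = 3*(3*(-16*(-3))) = 3*(3*48) = 3*144 = 432)
N(g) = -1 (N(g) = g - (g - 1*(-1)) = g - (g + 1) = g - (1 + g) = g + (-1 - g) = -1)
q = -42 (q = ((-1 + 111) - 1*236)/3 = (110 - 236)/3 = (⅓)*(-126) = -42)
q + E = -42 + 432 = 390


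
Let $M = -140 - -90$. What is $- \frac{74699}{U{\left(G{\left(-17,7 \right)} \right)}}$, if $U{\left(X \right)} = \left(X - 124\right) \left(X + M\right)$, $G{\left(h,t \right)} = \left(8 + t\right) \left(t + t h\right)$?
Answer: $- \frac{74699}{3120920} \approx -0.023935$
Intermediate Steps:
$M = -50$ ($M = -140 + 90 = -50$)
$G{\left(h,t \right)} = \left(8 + t\right) \left(t + h t\right)$
$U{\left(X \right)} = \left(-124 + X\right) \left(-50 + X\right)$ ($U{\left(X \right)} = \left(X - 124\right) \left(X - 50\right) = \left(-124 + X\right) \left(-50 + X\right)$)
$- \frac{74699}{U{\left(G{\left(-17,7 \right)} \right)}} = - \frac{74699}{6200 + \left(7 \left(8 + 7 + 8 \left(-17\right) - 119\right)\right)^{2} - 174 \cdot 7 \left(8 + 7 + 8 \left(-17\right) - 119\right)} = - \frac{74699}{6200 + \left(7 \left(8 + 7 - 136 - 119\right)\right)^{2} - 174 \cdot 7 \left(8 + 7 - 136 - 119\right)} = - \frac{74699}{6200 + \left(7 \left(-240\right)\right)^{2} - 174 \cdot 7 \left(-240\right)} = - \frac{74699}{6200 + \left(-1680\right)^{2} - -292320} = - \frac{74699}{6200 + 2822400 + 292320} = - \frac{74699}{3120920}$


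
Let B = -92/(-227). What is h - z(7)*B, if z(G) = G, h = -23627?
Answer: -5363973/227 ≈ -23630.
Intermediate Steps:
B = 92/227 (B = -92*(-1/227) = 92/227 ≈ 0.40529)
h - z(7)*B = -23627 - 7*92/227 = -23627 - 1*644/227 = -23627 - 644/227 = -5363973/227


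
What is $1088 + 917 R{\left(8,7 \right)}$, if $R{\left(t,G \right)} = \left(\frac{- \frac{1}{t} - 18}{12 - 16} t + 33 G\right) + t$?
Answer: $\frac{1013969}{4} \approx 2.5349 \cdot 10^{5}$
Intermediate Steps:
$R{\left(t,G \right)} = t + 33 G + t \left(\frac{9}{2} + \frac{1}{4 t}\right)$ ($R{\left(t,G \right)} = \left(\frac{-18 - \frac{1}{t}}{-4} t + 33 G\right) + t = \left(\left(-18 - \frac{1}{t}\right) \left(- \frac{1}{4}\right) t + 33 G\right) + t = \left(\left(\frac{9}{2} + \frac{1}{4 t}\right) t + 33 G\right) + t = \left(t \left(\frac{9}{2} + \frac{1}{4 t}\right) + 33 G\right) + t = \left(33 G + t \left(\frac{9}{2} + \frac{1}{4 t}\right)\right) + t = t + 33 G + t \left(\frac{9}{2} + \frac{1}{4 t}\right)$)
$1088 + 917 R{\left(8,7 \right)} = 1088 + 917 \left(\frac{1}{4} + 33 \cdot 7 + \frac{11}{2} \cdot 8\right) = 1088 + 917 \left(\frac{1}{4} + 231 + 44\right) = 1088 + 917 \cdot \frac{1101}{4} = 1088 + \frac{1009617}{4} = \frac{1013969}{4}$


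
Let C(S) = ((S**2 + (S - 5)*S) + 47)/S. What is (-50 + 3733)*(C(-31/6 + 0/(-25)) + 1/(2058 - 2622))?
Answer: -524418687/5828 ≈ -89983.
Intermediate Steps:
C(S) = (47 + S**2 + S*(-5 + S))/S (C(S) = ((S**2 + (-5 + S)*S) + 47)/S = ((S**2 + S*(-5 + S)) + 47)/S = (47 + S**2 + S*(-5 + S))/S)
(-50 + 3733)*(C(-31/6 + 0/(-25)) + 1/(2058 - 2622)) = (-50 + 3733)*((-5 + 2*(-31/6 + 0/(-25)) + 47/(-31/6 + 0/(-25))) + 1/(2058 - 2622)) = 3683*((-5 + 2*(-31*1/6 + 0*(-1/25)) + 47/(-31*1/6 + 0*(-1/25))) + 1/(-564)) = 3683*((-5 + 2*(-31/6 + 0) + 47/(-31/6 + 0)) - 1/564) = 3683*((-5 + 2*(-31/6) + 47/(-31/6)) - 1/564) = 3683*((-5 - 31/3 + 47*(-6/31)) - 1/564) = 3683*((-5 - 31/3 - 282/31) - 1/564) = 3683*(-2272/93 - 1/564) = 3683*(-142389/5828) = -524418687/5828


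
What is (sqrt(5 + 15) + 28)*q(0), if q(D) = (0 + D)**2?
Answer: 0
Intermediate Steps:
q(D) = D**2
(sqrt(5 + 15) + 28)*q(0) = (sqrt(5 + 15) + 28)*0**2 = (sqrt(20) + 28)*0 = (2*sqrt(5) + 28)*0 = (28 + 2*sqrt(5))*0 = 0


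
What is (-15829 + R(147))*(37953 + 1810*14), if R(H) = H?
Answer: -992560826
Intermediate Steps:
(-15829 + R(147))*(37953 + 1810*14) = (-15829 + 147)*(37953 + 1810*14) = -15682*(37953 + 25340) = -15682*63293 = -992560826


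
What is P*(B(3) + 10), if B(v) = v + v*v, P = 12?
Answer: 264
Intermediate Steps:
B(v) = v + v²
P*(B(3) + 10) = 12*(3*(1 + 3) + 10) = 12*(3*4 + 10) = 12*(12 + 10) = 12*22 = 264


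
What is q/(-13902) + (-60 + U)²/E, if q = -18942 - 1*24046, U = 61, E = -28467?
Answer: 203954249/65958039 ≈ 3.0922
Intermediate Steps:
q = -42988 (q = -18942 - 24046 = -42988)
q/(-13902) + (-60 + U)²/E = -42988/(-13902) + (-60 + 61)²/(-28467) = -42988*(-1/13902) + 1²*(-1/28467) = 21494/6951 + 1*(-1/28467) = 21494/6951 - 1/28467 = 203954249/65958039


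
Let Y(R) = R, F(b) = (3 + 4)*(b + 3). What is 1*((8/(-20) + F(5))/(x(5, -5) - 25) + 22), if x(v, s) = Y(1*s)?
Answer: 1511/75 ≈ 20.147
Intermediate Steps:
F(b) = 21 + 7*b (F(b) = 7*(3 + b) = 21 + 7*b)
x(v, s) = s (x(v, s) = 1*s = s)
1*((8/(-20) + F(5))/(x(5, -5) - 25) + 22) = 1*((8/(-20) + (21 + 7*5))/(-5 - 25) + 22) = 1*((8*(-1/20) + (21 + 35))/(-30) + 22) = 1*((-⅖ + 56)*(-1/30) + 22) = 1*((278/5)*(-1/30) + 22) = 1*(-139/75 + 22) = 1*(1511/75) = 1511/75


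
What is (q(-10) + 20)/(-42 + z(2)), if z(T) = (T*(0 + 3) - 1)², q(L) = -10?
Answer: -10/17 ≈ -0.58823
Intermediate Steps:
z(T) = (-1 + 3*T)² (z(T) = (T*3 - 1)² = (3*T - 1)² = (-1 + 3*T)²)
(q(-10) + 20)/(-42 + z(2)) = (-10 + 20)/(-42 + (-1 + 3*2)²) = 10/(-42 + (-1 + 6)²) = 10/(-42 + 5²) = 10/(-42 + 25) = 10/(-17) = -1/17*10 = -10/17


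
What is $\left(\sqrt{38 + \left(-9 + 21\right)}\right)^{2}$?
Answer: $50$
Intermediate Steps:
$\left(\sqrt{38 + \left(-9 + 21\right)}\right)^{2} = \left(\sqrt{38 + 12}\right)^{2} = \left(\sqrt{50}\right)^{2} = \left(5 \sqrt{2}\right)^{2} = 50$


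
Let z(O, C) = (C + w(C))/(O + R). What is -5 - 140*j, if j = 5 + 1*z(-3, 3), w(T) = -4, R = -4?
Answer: -725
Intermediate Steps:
z(O, C) = (-4 + C)/(-4 + O) (z(O, C) = (C - 4)/(O - 4) = (-4 + C)/(-4 + O))
j = 36/7 (j = 5 + 1*((-4 + 3)/(-4 - 3)) = 5 + 1*(-1/(-7)) = 5 + 1*(-⅐*(-1)) = 5 + 1*(⅐) = 5 + ⅐ = 36/7 ≈ 5.1429)
-5 - 140*j = -5 - 140*36/7 = -5 - 720 = -725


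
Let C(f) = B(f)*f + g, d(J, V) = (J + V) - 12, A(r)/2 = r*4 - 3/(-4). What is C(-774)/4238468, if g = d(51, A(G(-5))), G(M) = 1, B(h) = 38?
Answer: -58727/8476936 ≈ -0.0069279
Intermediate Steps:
A(r) = 3/2 + 8*r (A(r) = 2*(r*4 - 3/(-4)) = 2*(4*r - 3*(-1/4)) = 2*(4*r + 3/4) = 2*(3/4 + 4*r) = 3/2 + 8*r)
d(J, V) = -12 + J + V
g = 97/2 (g = -12 + 51 + (3/2 + 8*1) = -12 + 51 + (3/2 + 8) = -12 + 51 + 19/2 = 97/2 ≈ 48.500)
C(f) = 97/2 + 38*f (C(f) = 38*f + 97/2 = 97/2 + 38*f)
C(-774)/4238468 = (97/2 + 38*(-774))/4238468 = (97/2 - 29412)*(1/4238468) = -58727/2*1/4238468 = -58727/8476936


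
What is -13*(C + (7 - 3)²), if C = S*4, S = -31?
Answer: 1404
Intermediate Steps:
C = -124 (C = -31*4 = -124)
-13*(C + (7 - 3)²) = -13*(-124 + (7 - 3)²) = -13*(-124 + 4²) = -13*(-124 + 16) = -13*(-108) = 1404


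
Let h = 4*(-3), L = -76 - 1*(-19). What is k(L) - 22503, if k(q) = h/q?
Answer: -427553/19 ≈ -22503.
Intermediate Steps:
L = -57 (L = -76 + 19 = -57)
h = -12
k(q) = -12/q
k(L) - 22503 = -12/(-57) - 22503 = -12*(-1/57) - 22503 = 4/19 - 22503 = -427553/19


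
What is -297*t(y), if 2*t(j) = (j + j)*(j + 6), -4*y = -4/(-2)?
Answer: 3267/4 ≈ 816.75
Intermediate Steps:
y = -½ (y = -(-1)/(-2) = -(-1)*(-1)/2 = -¼*2 = -½ ≈ -0.50000)
t(j) = j*(6 + j) (t(j) = ((j + j)*(j + 6))/2 = ((2*j)*(6 + j))/2 = (2*j*(6 + j))/2 = j*(6 + j))
-297*t(y) = -(-297)*(6 - ½)/2 = -(-297)*11/(2*2) = -297*(-11/4) = 3267/4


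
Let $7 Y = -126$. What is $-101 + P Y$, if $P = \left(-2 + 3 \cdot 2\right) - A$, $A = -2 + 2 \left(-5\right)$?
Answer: $-389$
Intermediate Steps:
$Y = -18$ ($Y = \frac{1}{7} \left(-126\right) = -18$)
$A = -12$ ($A = -2 - 10 = -12$)
$P = 16$ ($P = \left(-2 + 3 \cdot 2\right) - -12 = \left(-2 + 6\right) + 12 = 4 + 12 = 16$)
$-101 + P Y = -101 + 16 \left(-18\right) = -101 - 288 = -389$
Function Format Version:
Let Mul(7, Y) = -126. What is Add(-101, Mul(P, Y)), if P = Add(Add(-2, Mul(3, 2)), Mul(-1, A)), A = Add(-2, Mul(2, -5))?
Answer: -389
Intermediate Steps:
Y = -18 (Y = Mul(Rational(1, 7), -126) = -18)
A = -12 (A = Add(-2, -10) = -12)
P = 16 (P = Add(Add(-2, Mul(3, 2)), Mul(-1, -12)) = Add(Add(-2, 6), 12) = Add(4, 12) = 16)
Add(-101, Mul(P, Y)) = Add(-101, Mul(16, -18)) = Add(-101, -288) = -389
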